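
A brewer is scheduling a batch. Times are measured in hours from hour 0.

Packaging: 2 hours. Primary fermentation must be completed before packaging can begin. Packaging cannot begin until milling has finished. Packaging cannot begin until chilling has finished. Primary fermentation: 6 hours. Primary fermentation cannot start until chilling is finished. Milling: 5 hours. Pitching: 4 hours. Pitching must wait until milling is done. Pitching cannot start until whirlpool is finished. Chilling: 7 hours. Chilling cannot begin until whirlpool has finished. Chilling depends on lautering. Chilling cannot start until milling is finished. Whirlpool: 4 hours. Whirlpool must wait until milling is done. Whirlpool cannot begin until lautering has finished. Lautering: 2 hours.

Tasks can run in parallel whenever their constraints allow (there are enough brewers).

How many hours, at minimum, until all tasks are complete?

24

Lautering has no prerequisites, so it starts at hour 0 and finishes at hour 2.
Nothing blocks milling, so it runs from hour 0 to hour 5.
Whirlpool has to wait for milling (finishes hour 5); lautering (finishes hour 2). The latest of these is hour 5, so whirlpool runs hour 5 to 5 + 4 = hour 9.
Pitching needs all of milling (finishes hour 5); whirlpool (finishes hour 9). That puts its earliest start at hour 9; it finishes at 9 + 4 = hour 13.
Chilling needs all of whirlpool (finishes hour 9); lautering (finishes hour 2); milling (finishes hour 5). That puts its earliest start at hour 9; it finishes at 9 + 7 = hour 16.
Primary fermentation cannot begin until chilling (finishes hour 16). It runs from hour 16 to 16 + 6 = hour 22.
For packaging: primary fermentation (finishes hour 22); milling (finishes hour 5); chilling (finishes hour 16). Taking the maximum gives a start of hour 22, and it finishes at 22 + 2 = hour 24.
All tasks are finished once the last one completes. Finish times: Milling at 5, Lautering at 2, Whirlpool at 9, Chilling at 16, Pitching at 13, Primary fermentation at 22, Packaging at 24. The latest is hour 24.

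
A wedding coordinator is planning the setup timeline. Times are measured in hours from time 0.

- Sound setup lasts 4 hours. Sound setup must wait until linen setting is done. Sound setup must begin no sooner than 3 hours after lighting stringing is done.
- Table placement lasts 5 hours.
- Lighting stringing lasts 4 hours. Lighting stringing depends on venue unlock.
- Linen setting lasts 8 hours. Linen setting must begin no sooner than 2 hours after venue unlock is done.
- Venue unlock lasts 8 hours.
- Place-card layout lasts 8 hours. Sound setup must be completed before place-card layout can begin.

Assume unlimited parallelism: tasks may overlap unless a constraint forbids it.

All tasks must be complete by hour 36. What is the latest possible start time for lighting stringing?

Nothing follows place-card layout; the deadline of hour 36 is its only limit. It must start by 36 − 8 = hour 28.
Sound setup has to be done before place-card layout (must start by hour 28). That means finishing by hour 28, i.e. starting by 28 − 4 = hour 24.
Lighting stringing must finish before sound setup (must start by hour 24, minus 3-hour gap → hour 21). With a 4-hour duration, lighting stringing must start by 21 − 4 = hour 17.

17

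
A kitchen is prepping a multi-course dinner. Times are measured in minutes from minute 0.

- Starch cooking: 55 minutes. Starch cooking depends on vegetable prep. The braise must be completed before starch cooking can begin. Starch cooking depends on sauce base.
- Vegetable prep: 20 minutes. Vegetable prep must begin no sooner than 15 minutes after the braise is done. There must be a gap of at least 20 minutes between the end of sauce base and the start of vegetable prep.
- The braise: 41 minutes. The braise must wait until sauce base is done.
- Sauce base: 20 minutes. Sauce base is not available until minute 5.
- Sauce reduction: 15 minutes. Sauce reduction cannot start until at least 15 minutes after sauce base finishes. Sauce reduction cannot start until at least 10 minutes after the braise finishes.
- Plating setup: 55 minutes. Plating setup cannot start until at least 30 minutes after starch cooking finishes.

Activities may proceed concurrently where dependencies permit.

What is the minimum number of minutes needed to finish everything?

241

After its own release at minute 5, sauce base can start at minute 5 and finishes at minute 25.
The braise waits on sauce base (finishes minute 25), so it starts at minute 25 and finishes at 25 + 41 = minute 66.
Sauce reduction has to wait for sauce base (finishes minute 25, plus 15-minute gap → minute 40); the braise (finishes minute 66, plus 10-minute gap → minute 76). The latest of these is minute 76, so sauce reduction runs minute 76 to 76 + 15 = minute 91.
For vegetable prep: the braise (finishes minute 66, plus 15-minute gap → minute 81); sauce base (finishes minute 25, plus 20-minute gap → minute 45). Taking the maximum gives a start of minute 81, and it finishes at 81 + 20 = minute 101.
For starch cooking: vegetable prep (finishes minute 101); the braise (finishes minute 66); sauce base (finishes minute 25). Taking the maximum gives a start of minute 101, and it finishes at 101 + 55 = minute 156.
Plating setup cannot begin until starch cooking (finishes minute 156, plus 30-minute gap → minute 186). It runs from minute 186 to 186 + 55 = minute 241.
All tasks are finished once the last one completes. Finish times: Sauce base at 25, The braise at 66, Vegetable prep at 101, Sauce reduction at 91, Starch cooking at 156, Plating setup at 241. The latest is minute 241.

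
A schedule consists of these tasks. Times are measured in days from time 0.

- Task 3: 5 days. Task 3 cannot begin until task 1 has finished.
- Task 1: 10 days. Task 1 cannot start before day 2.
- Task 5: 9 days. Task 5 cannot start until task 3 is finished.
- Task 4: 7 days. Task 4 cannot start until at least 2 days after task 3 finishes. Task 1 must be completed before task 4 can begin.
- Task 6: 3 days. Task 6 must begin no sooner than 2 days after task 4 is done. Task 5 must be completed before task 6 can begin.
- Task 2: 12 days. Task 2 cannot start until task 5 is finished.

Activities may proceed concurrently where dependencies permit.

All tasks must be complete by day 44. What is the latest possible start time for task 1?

8

Task 6 has no dependents, so it just needs to finish by day 44. Starting by 44 − 3 = day 41 achieves that.
Task 4 feeds into task 6 (must start by day 41, minus 2-day gap → day 39); so task 4 must finish by day 39 and therefore start by day 32.
To finish by day 44, task 2 (duration 12) must start no later than day 32.
Task 5 feeds task 2 (must start by day 32); task 6 (must start by day 41). Taking the minimum, task 5 must finish by day 32 and start by 32 − 9 = day 23.
For task 3: task 4 (must start by day 32, minus 2-day gap → day 30); task 5 (must start by day 23). The most restrictive is day 23; with a 5-day duration, task 3 must start by day 18.
Task 1 must finish in time for task 3 (must start by day 18); task 4 (must start by day 32). The tightest is day 18, so task 1 must start by 18 − 10 = day 8.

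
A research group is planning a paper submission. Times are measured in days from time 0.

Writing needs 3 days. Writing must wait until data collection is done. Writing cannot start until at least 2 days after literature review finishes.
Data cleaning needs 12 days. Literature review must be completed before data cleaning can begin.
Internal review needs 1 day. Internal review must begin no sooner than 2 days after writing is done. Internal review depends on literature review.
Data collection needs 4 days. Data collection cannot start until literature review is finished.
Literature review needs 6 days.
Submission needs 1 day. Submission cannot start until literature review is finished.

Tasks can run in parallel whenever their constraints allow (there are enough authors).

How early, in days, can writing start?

Literature review has no prerequisites, so it starts at day 0 and finishes at day 6.
Data collection cannot begin until literature review (finishes day 6). It runs from day 6 to 6 + 4 = day 10.
Writing waits on data collection (finishes day 10); literature review (finishes day 6, plus 2-day gap → day 8). The latest of these is day 10, which is the earliest writing can start.

10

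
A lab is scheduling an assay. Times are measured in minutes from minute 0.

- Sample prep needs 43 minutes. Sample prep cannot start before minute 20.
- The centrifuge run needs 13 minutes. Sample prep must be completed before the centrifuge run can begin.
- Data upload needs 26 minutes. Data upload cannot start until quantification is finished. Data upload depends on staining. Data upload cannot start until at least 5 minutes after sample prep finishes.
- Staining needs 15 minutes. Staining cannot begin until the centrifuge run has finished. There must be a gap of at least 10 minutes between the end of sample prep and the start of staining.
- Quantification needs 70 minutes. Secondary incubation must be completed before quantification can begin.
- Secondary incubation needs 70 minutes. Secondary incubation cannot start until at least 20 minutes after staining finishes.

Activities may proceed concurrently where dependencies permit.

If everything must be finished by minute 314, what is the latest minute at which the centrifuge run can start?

To finish by minute 314, data upload (duration 26) must start no later than minute 288.
Quantification feeds into data upload (must start by minute 288); so quantification must finish by minute 288 and therefore start by minute 218.
Since quantification (must start by minute 218) depends on it, secondary incubation must finish by minute 218. Backing off its 70-minute duration gives a latest start of minute 148.
Staining feeds secondary incubation (must start by minute 148, minus 20-minute gap → minute 128); data upload (must start by minute 288). Taking the minimum, staining must finish by minute 128 and start by 128 − 15 = minute 113.
The centrifuge run must finish before staining (must start by minute 113). With a 13-minute duration, the centrifuge run must start by 113 − 13 = minute 100.

100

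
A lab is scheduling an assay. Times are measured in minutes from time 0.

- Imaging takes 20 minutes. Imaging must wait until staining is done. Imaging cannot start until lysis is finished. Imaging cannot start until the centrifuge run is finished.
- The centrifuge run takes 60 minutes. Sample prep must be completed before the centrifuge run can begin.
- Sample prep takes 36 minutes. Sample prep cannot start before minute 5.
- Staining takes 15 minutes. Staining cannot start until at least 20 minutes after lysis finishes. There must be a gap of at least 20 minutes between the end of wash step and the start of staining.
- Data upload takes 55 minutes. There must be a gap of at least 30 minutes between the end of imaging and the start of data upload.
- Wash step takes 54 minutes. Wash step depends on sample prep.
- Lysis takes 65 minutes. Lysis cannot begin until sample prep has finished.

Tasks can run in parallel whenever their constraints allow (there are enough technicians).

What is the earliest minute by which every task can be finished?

After its own release at minute 5, sample prep can start at minute 5 and finishes at minute 41.
After sample prep (finishes minute 41), wash step can start at minute 41 and finishes at minute 95.
After sample prep (finishes minute 41), the centrifuge run can start at minute 41 and finishes at minute 101.
After sample prep (finishes minute 41), lysis can start at minute 41 and finishes at minute 106.
For staining: lysis (finishes minute 106, plus 20-minute gap → minute 126); wash step (finishes minute 95, plus 20-minute gap → minute 115). Taking the maximum gives a start of minute 126, and it finishes at 126 + 15 = minute 141.
For imaging: staining (finishes minute 141); lysis (finishes minute 106); the centrifuge run (finishes minute 101). Taking the maximum gives a start of minute 141, and it finishes at 141 + 20 = minute 161.
Data upload cannot begin until imaging (finishes minute 161, plus 30-minute gap → minute 191). It runs from minute 191 to 191 + 55 = minute 246.
All tasks are finished once the last one completes. Finish times: Sample prep at 41, Lysis at 106, The centrifuge run at 101, Wash step at 95, Staining at 141, Imaging at 161, Data upload at 246. The latest is minute 246.

246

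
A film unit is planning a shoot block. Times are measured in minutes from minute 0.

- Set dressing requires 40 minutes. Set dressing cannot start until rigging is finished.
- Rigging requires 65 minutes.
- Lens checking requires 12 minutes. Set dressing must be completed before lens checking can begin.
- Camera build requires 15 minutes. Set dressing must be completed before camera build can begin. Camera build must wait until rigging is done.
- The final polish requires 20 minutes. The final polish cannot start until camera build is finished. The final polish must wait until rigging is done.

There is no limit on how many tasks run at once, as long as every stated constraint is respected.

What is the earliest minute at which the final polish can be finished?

Rigging can start immediately at minute 0; it finishes at minute 65.
After rigging (finishes minute 65), set dressing can start at minute 65 and finishes at minute 105.
For camera build: set dressing (finishes minute 105); rigging (finishes minute 65). Taking the maximum gives a start of minute 105, and it finishes at 105 + 15 = minute 120.
The final polish needs all of camera build (finishes minute 120); rigging (finishes minute 65). That puts its earliest start at minute 120; it finishes at 120 + 20 = minute 140.

140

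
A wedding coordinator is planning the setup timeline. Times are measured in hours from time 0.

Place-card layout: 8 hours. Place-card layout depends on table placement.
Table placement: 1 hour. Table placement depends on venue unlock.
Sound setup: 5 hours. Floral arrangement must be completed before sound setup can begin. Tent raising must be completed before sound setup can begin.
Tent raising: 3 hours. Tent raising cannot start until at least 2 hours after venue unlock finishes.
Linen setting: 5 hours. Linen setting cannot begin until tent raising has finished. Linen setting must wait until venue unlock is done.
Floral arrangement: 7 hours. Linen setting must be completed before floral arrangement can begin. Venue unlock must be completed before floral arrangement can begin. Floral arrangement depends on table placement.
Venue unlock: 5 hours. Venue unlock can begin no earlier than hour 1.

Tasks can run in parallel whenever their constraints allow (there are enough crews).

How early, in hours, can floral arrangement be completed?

Venue unlock cannot begin until its own release at hour 1. It runs from hour 1 to 1 + 5 = hour 6.
After venue unlock (finishes hour 6), table placement can start at hour 6 and finishes at hour 7.
After venue unlock (finishes hour 6, plus 2-hour gap → hour 8), tent raising can start at hour 8 and finishes at hour 11.
Linen setting has to wait for tent raising (finishes hour 11); venue unlock (finishes hour 6). The latest of these is hour 11, so linen setting runs hour 11 to 11 + 5 = hour 16.
Floral arrangement cannot start until linen setting (finishes hour 16); venue unlock (finishes hour 6); table placement (finishes hour 7). The controlling bound is hour 16, so floral arrangement finishes at 16 + 7 = hour 23.

23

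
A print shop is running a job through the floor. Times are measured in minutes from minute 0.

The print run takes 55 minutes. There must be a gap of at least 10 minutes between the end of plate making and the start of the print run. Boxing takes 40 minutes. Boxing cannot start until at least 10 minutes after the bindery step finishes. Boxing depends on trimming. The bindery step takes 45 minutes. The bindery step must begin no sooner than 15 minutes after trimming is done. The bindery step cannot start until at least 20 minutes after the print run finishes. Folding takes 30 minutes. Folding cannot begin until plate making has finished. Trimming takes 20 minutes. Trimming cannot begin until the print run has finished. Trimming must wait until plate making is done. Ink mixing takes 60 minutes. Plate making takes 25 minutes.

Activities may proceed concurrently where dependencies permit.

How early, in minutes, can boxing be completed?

Plate making can start immediately at minute 0; it finishes at minute 25.
After plate making (finishes minute 25, plus 10-minute gap → minute 35), the print run can start at minute 35 and finishes at minute 90.
Trimming cannot start until the print run (finishes minute 90); plate making (finishes minute 25). The controlling bound is minute 90, so trimming finishes at 90 + 20 = minute 110.
The bindery step needs all of trimming (finishes minute 110, plus 15-minute gap → minute 125); the print run (finishes minute 90, plus 20-minute gap → minute 110). That puts its earliest start at minute 125; it finishes at 125 + 45 = minute 170.
For boxing: the bindery step (finishes minute 170, plus 10-minute gap → minute 180); trimming (finishes minute 110). Taking the maximum gives a start of minute 180, and it finishes at 180 + 40 = minute 220.

220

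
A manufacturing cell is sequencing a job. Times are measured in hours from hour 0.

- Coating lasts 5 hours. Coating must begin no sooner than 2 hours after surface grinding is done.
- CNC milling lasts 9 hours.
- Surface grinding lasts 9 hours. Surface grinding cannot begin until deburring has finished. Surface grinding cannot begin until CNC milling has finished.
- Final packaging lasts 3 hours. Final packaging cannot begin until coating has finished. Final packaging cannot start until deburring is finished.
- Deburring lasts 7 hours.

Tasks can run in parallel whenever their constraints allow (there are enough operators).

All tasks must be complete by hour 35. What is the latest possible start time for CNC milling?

Final packaging has no dependents, so it just needs to finish by hour 35. Starting by 35 − 3 = hour 32 achieves that.
Coating feeds into final packaging (must start by hour 32); so coating must finish by hour 32 and therefore start by hour 27.
Surface grinding feeds into coating (must start by hour 27, minus 2-hour gap → hour 25); so surface grinding must finish by hour 25 and therefore start by hour 16.
CNC milling must finish before surface grinding (must start by hour 16). With a 9-hour duration, CNC milling must start by 16 − 9 = hour 7.

7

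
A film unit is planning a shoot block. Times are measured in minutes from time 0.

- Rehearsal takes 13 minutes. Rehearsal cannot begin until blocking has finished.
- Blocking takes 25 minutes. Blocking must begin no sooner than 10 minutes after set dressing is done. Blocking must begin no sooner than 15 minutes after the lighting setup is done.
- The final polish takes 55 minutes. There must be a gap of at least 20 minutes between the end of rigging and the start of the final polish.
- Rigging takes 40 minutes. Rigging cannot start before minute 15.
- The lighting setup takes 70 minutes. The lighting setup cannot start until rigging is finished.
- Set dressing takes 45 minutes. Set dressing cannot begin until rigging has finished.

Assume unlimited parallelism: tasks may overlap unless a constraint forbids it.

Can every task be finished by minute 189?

Yes

Rigging waits on its own release at minute 15, so it starts at minute 15 and finishes at 15 + 40 = minute 55.
The final polish waits on rigging (finishes minute 55, plus 20-minute gap → minute 75), so it starts at minute 75 and finishes at 75 + 55 = minute 130.
The lighting setup cannot begin until rigging (finishes minute 55). It runs from minute 55 to 55 + 70 = minute 125.
Set dressing waits on rigging (finishes minute 55), so it starts at minute 55 and finishes at 55 + 45 = minute 100.
Blocking cannot start until set dressing (finishes minute 100, plus 10-minute gap → minute 110); the lighting setup (finishes minute 125, plus 15-minute gap → minute 140). The controlling bound is minute 140, so blocking finishes at 140 + 25 = minute 165.
Rehearsal cannot begin until blocking (finishes minute 165). It runs from minute 165 to 165 + 13 = minute 178.
Every task is finished by minute 178, which is no later than the deadline of 189, so the schedule is feasible.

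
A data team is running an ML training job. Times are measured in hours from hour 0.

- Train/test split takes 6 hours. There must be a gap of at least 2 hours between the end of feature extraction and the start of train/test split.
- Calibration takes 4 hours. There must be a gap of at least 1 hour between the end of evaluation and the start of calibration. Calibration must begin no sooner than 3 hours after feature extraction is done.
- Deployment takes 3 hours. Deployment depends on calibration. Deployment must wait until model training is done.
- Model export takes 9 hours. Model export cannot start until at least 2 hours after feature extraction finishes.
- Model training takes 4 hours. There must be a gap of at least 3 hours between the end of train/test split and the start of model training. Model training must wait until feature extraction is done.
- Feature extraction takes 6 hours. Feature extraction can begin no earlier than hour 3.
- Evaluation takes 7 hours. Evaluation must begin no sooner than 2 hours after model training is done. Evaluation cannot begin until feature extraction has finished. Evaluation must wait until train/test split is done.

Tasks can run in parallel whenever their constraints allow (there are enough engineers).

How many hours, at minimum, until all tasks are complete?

After its own release at hour 3, feature extraction can start at hour 3 and finishes at hour 9.
After feature extraction (finishes hour 9, plus 2-hour gap → hour 11), model export can start at hour 11 and finishes at hour 20.
Train/test split cannot begin until feature extraction (finishes hour 9, plus 2-hour gap → hour 11). It runs from hour 11 to 11 + 6 = hour 17.
For model training: train/test split (finishes hour 17, plus 3-hour gap → hour 20); feature extraction (finishes hour 9). Taking the maximum gives a start of hour 20, and it finishes at 20 + 4 = hour 24.
For evaluation: model training (finishes hour 24, plus 2-hour gap → hour 26); feature extraction (finishes hour 9); train/test split (finishes hour 17). Taking the maximum gives a start of hour 26, and it finishes at 26 + 7 = hour 33.
For calibration: evaluation (finishes hour 33, plus 1-hour gap → hour 34); feature extraction (finishes hour 9, plus 3-hour gap → hour 12). Taking the maximum gives a start of hour 34, and it finishes at 34 + 4 = hour 38.
Deployment has to wait for calibration (finishes hour 38); model training (finishes hour 24). The latest of these is hour 38, so deployment runs hour 38 to 38 + 3 = hour 41.
All tasks are finished once the last one completes. Finish times: Feature extraction at 9, Train/test split at 17, Model training at 24, Evaluation at 33, Calibration at 38, Model export at 20, Deployment at 41. The latest is hour 41.

41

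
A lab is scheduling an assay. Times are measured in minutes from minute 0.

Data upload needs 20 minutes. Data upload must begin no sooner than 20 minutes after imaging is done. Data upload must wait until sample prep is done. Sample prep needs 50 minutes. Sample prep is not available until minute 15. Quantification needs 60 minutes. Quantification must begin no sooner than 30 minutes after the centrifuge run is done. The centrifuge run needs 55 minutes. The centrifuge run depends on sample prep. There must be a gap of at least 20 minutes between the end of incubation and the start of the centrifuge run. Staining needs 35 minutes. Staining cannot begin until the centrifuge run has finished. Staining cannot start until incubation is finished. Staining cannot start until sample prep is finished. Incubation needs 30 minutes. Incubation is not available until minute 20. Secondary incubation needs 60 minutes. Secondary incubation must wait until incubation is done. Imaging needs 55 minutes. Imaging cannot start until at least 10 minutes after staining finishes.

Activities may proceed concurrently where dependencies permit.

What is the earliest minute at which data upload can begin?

245

Incubation cannot begin until its own release at minute 20. It runs from minute 20 to 20 + 30 = minute 50.
Sample prep cannot begin until its own release at minute 15. It runs from minute 15 to 15 + 50 = minute 65.
The centrifuge run has to wait for sample prep (finishes minute 65); incubation (finishes minute 50, plus 20-minute gap → minute 70). The latest of these is minute 70, so the centrifuge run runs minute 70 to 70 + 55 = minute 125.
Staining needs all of the centrifuge run (finishes minute 125); incubation (finishes minute 50); sample prep (finishes minute 65). That puts its earliest start at minute 125; it finishes at 125 + 35 = minute 160.
Imaging waits on staining (finishes minute 160, plus 10-minute gap → minute 170), so it starts at minute 170 and finishes at 170 + 55 = minute 225.
Data upload waits on imaging (finishes minute 225, plus 20-minute gap → minute 245); sample prep (finishes minute 65). The latest of these is minute 245, which is the earliest data upload can start.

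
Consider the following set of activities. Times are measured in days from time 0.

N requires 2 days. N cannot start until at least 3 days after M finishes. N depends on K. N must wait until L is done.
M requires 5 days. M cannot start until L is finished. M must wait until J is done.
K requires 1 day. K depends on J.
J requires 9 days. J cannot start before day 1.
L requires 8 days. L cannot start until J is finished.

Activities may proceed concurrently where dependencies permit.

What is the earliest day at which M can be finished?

After its own release at day 1, J can start at day 1 and finishes at day 10.
After J (finishes day 10), L can start at day 10 and finishes at day 18.
For M: L (finishes day 18); J (finishes day 10). Taking the maximum gives a start of day 18, and it finishes at 18 + 5 = day 23.

23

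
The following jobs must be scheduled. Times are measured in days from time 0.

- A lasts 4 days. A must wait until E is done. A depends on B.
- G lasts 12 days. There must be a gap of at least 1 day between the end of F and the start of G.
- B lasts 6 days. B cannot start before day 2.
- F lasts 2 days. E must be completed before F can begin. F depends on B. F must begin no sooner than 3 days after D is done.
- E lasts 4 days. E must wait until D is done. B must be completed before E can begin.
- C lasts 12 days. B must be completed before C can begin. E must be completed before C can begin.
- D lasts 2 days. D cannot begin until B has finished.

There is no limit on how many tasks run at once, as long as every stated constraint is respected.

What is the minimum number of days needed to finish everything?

29

B cannot begin until its own release at day 2. It runs from day 2 to 2 + 6 = day 8.
D waits on B (finishes day 8), so it starts at day 8 and finishes at 8 + 2 = day 10.
E has to wait for D (finishes day 10); B (finishes day 8). The latest of these is day 10, so E runs day 10 to 10 + 4 = day 14.
F needs all of E (finishes day 14); B (finishes day 8); D (finishes day 10, plus 3-day gap → day 13). That puts its earliest start at day 14; it finishes at 14 + 2 = day 16.
G cannot begin until F (finishes day 16, plus 1-day gap → day 17). It runs from day 17 to 17 + 12 = day 29.
C cannot start until B (finishes day 8); E (finishes day 14). The controlling bound is day 14, so C finishes at 14 + 12 = day 26.
For A: E (finishes day 14); B (finishes day 8). Taking the maximum gives a start of day 14, and it finishes at 14 + 4 = day 18.
All tasks are finished once the last one completes. Finish times: A at 18, B at 8, C at 26, D at 10, E at 14, F at 16, G at 29. The latest is day 29.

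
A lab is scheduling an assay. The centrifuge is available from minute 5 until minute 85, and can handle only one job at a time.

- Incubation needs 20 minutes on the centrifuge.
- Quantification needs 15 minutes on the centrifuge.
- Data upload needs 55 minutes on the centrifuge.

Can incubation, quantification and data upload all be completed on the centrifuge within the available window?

No

The centrifuge window is 85 − 5 = 80 minutes.
Running back to back, the jobs need 20 + 15 + 55 = 90 minutes on the centrifuge.
Since 90 > 80, they cannot all fit.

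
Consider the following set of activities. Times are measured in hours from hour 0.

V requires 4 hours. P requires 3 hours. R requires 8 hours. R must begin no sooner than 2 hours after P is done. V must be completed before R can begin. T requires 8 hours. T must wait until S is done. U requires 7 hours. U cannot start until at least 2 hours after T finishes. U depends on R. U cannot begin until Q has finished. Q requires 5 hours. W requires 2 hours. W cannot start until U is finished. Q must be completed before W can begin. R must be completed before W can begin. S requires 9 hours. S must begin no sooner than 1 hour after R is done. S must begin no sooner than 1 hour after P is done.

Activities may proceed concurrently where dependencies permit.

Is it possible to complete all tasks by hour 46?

Yes

V can start immediately at hour 0; it finishes at hour 4.
Q can start immediately at hour 0; it finishes at hour 5.
Nothing blocks P, so it runs from hour 0 to hour 3.
R has to wait for P (finishes hour 3, plus 2-hour gap → hour 5); V (finishes hour 4). The latest of these is hour 5, so R runs hour 5 to 5 + 8 = hour 13.
S cannot start until R (finishes hour 13, plus 1-hour gap → hour 14); P (finishes hour 3, plus 1-hour gap → hour 4). The controlling bound is hour 14, so S finishes at 14 + 9 = hour 23.
T waits on S (finishes hour 23), so it starts at hour 23 and finishes at 23 + 8 = hour 31.
For U: T (finishes hour 31, plus 2-hour gap → hour 33); R (finishes hour 13); Q (finishes hour 5). Taking the maximum gives a start of hour 33, and it finishes at 33 + 7 = hour 40.
For W: U (finishes hour 40); Q (finishes hour 5); R (finishes hour 13). Taking the maximum gives a start of hour 40, and it finishes at 40 + 2 = hour 42.
Every task is finished by hour 42, which is no later than the deadline of 46, so the schedule is feasible.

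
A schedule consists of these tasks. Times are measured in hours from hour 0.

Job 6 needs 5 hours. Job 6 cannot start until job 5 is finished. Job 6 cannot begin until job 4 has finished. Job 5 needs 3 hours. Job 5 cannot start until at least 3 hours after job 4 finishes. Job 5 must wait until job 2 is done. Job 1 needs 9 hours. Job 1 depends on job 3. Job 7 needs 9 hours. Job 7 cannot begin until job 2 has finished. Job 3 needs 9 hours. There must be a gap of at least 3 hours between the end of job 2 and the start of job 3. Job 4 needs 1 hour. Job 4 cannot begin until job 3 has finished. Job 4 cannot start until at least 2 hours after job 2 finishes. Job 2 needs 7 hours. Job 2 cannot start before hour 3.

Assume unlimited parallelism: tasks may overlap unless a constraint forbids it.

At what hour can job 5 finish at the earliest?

Job 2 waits on its own release at hour 3, so it starts at hour 3 and finishes at 3 + 7 = hour 10.
After job 2 (finishes hour 10, plus 3-hour gap → hour 13), job 3 can start at hour 13 and finishes at hour 22.
Job 4 has to wait for job 3 (finishes hour 22); job 2 (finishes hour 10, plus 2-hour gap → hour 12). The latest of these is hour 22, so job 4 runs hour 22 to 22 + 1 = hour 23.
Job 5 has to wait for job 4 (finishes hour 23, plus 3-hour gap → hour 26); job 2 (finishes hour 10). The latest of these is hour 26, so job 5 runs hour 26 to 26 + 3 = hour 29.

29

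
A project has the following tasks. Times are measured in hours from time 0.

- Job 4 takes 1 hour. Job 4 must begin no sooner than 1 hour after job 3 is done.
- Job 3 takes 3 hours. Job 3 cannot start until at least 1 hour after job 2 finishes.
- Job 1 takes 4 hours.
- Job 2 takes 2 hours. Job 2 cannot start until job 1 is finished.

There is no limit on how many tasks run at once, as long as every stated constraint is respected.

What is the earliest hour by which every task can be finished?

12

Nothing blocks job 1, so it runs from hour 0 to hour 4.
After job 1 (finishes hour 4), job 2 can start at hour 4 and finishes at hour 6.
Job 3 waits on job 2 (finishes hour 6, plus 1-hour gap → hour 7), so it starts at hour 7 and finishes at 7 + 3 = hour 10.
After job 3 (finishes hour 10, plus 1-hour gap → hour 11), job 4 can start at hour 11 and finishes at hour 12.
All tasks are finished once the last one completes. Finish times: Job 1 at 4, Job 2 at 6, Job 3 at 10, Job 4 at 12. The latest is hour 12.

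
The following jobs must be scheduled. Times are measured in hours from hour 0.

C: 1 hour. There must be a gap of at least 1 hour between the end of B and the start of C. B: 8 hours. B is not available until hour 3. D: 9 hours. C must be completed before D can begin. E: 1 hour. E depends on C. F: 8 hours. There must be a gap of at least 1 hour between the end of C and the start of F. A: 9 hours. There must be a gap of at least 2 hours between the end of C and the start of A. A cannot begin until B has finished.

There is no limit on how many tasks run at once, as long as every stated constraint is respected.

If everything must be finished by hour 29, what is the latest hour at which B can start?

8

A must finish by hour 29; it takes 9 hours, so it must start by 29 − 9 = hour 20.
To finish by hour 29, D (duration 9) must start no later than hour 20.
E must finish by hour 29; it takes 1 hour, so it must start by 29 − 1 = hour 28.
F has no dependents, so it just needs to finish by hour 29. Starting by 29 − 8 = hour 21 achieves that.
C has several dependents: A (must start by hour 20, minus 2-hour gap → hour 18); D (must start by hour 20); E (must start by hour 28); F (must start by hour 21, minus 1-hour gap → hour 20). The earliest of those limits is hour 18, so C must start by 18 − 1 = hour 17.
B must finish in time for A (must start by hour 20); C (must start by hour 17, minus 1-hour gap → hour 16). The tightest is hour 16, so B must start by 16 − 8 = hour 8.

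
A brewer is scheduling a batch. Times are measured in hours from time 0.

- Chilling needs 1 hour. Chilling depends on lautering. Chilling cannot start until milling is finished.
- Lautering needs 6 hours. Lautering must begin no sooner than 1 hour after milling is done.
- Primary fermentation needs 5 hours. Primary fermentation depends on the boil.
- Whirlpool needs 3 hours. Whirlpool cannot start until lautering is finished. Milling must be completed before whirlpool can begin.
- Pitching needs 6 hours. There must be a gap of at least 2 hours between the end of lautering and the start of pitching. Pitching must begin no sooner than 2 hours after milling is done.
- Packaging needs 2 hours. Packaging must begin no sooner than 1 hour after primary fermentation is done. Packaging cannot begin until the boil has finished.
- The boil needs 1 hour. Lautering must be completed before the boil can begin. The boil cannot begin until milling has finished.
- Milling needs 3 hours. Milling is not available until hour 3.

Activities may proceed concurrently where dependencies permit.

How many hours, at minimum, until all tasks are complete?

22

Milling cannot begin until its own release at hour 3. It runs from hour 3 to 3 + 3 = hour 6.
Lautering cannot begin until milling (finishes hour 6, plus 1-hour gap → hour 7). It runs from hour 7 to 7 + 6 = hour 13.
Pitching needs all of lautering (finishes hour 13, plus 2-hour gap → hour 15); milling (finishes hour 6, plus 2-hour gap → hour 8). That puts its earliest start at hour 15; it finishes at 15 + 6 = hour 21.
Chilling has to wait for lautering (finishes hour 13); milling (finishes hour 6). The latest of these is hour 13, so chilling runs hour 13 to 13 + 1 = hour 14.
For whirlpool: lautering (finishes hour 13); milling (finishes hour 6). Taking the maximum gives a start of hour 13, and it finishes at 13 + 3 = hour 16.
The boil cannot start until lautering (finishes hour 13); milling (finishes hour 6). The controlling bound is hour 13, so the boil finishes at 13 + 1 = hour 14.
Primary fermentation waits on the boil (finishes hour 14), so it starts at hour 14 and finishes at 14 + 5 = hour 19.
For packaging: primary fermentation (finishes hour 19, plus 1-hour gap → hour 20); the boil (finishes hour 14). Taking the maximum gives a start of hour 20, and it finishes at 20 + 2 = hour 22.
All tasks are finished once the last one completes. Finish times: Milling at 6, Lautering at 13, The boil at 14, Whirlpool at 16, Chilling at 14, Pitching at 21, Primary fermentation at 19, Packaging at 22. The latest is hour 22.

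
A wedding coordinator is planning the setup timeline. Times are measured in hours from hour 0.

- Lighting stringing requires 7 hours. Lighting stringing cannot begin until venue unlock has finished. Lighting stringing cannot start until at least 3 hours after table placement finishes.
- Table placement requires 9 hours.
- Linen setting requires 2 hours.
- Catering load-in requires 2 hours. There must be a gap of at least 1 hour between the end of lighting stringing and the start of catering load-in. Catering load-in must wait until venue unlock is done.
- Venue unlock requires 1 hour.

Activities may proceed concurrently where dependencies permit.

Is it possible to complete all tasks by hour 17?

Linen setting can start immediately at hour 0; it finishes at hour 2.
Nothing blocks table placement, so it runs from hour 0 to hour 9.
Venue unlock has no prerequisites, so it starts at hour 0 and finishes at hour 1.
Lighting stringing needs all of venue unlock (finishes hour 1); table placement (finishes hour 9, plus 3-hour gap → hour 12). That puts its earliest start at hour 12; it finishes at 12 + 7 = hour 19.
For catering load-in: lighting stringing (finishes hour 19, plus 1-hour gap → hour 20); venue unlock (finishes hour 1). Taking the maximum gives a start of hour 20, and it finishes at 20 + 2 = hour 22.
The earliest everything can be done is hour 22, which is after the deadline of 17, so it is not possible.

No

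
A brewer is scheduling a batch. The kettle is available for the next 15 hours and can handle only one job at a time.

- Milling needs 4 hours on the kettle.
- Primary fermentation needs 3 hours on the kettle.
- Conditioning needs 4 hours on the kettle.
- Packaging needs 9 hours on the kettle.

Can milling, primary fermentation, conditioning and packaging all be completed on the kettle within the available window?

Running back to back, the jobs need 4 + 3 + 4 + 9 = 20 hours on the kettle.
Since 20 > 15, they cannot all fit.

No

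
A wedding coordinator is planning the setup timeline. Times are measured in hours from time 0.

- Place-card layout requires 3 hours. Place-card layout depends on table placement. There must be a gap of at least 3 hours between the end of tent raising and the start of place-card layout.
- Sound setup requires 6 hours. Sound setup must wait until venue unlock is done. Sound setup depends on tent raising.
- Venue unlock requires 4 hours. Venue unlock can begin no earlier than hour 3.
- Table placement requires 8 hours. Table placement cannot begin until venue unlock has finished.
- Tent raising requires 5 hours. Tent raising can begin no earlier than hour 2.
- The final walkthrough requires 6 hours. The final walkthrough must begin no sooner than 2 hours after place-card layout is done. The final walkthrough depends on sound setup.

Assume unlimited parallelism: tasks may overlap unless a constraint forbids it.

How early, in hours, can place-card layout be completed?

18

Tent raising waits on its own release at hour 2, so it starts at hour 2 and finishes at 2 + 5 = hour 7.
After its own release at hour 3, venue unlock can start at hour 3 and finishes at hour 7.
Table placement waits on venue unlock (finishes hour 7), so it starts at hour 7 and finishes at 7 + 8 = hour 15.
Place-card layout needs all of table placement (finishes hour 15); tent raising (finishes hour 7, plus 3-hour gap → hour 10). That puts its earliest start at hour 15; it finishes at 15 + 3 = hour 18.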